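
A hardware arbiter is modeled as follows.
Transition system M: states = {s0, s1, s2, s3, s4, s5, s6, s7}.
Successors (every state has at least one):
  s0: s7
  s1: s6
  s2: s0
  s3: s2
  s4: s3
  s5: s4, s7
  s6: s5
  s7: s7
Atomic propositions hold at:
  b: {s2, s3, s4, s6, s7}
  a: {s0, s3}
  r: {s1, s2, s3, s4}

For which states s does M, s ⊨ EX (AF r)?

{s3, s4, s5}

AF r: least fixpoint, start Z0 = {s1, s2, s3, s4}, add states with every successor in Z. Already a fixed point.
Sat(AF r) = {s1, s2, s3, s4}
Sat(EX (AF r)) = {s : some successor in {s1, s2, s3, s4}} = {s3, s4, s5}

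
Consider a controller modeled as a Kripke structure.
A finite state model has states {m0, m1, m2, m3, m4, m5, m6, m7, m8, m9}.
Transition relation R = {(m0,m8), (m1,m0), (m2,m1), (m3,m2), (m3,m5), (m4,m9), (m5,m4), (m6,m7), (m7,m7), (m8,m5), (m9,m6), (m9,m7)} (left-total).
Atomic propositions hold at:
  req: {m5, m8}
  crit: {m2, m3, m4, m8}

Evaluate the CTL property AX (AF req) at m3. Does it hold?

Yes

AF req: least fixpoint, start Z0 = {m5, m8}, add states with every successor in Z. Z1 = {m0, m5, m8}; Z2 = {m0, m1, m5, m8}; Z3 = {m0, m1, m2, m5, m8}; Z4 = {m0, m1, m2, m3, m5, m8}; fixed.
Sat(AF req) = {m0, m1, m2, m3, m5, m8}
Sat(AX (AF req)) = {s : every successor in {m0, m1, m2, m3, m5, m8}} = {m0, m1, m2, m3, m8}
m3 ∈ Sat(AX (AF req)) = {m0, m1, m2, m3, m8}, so the formula holds at m3.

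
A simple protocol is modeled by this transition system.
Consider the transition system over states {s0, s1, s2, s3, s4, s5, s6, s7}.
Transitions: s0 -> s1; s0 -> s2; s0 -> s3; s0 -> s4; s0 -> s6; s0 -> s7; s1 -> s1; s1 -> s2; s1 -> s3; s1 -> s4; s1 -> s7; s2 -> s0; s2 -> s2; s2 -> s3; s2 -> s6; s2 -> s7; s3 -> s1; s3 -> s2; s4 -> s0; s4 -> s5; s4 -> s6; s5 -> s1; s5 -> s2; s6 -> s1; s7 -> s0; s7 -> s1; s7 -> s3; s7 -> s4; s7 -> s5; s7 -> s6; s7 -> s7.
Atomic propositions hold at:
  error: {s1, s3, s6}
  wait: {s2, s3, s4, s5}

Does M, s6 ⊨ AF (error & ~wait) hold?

Yes

Sat(~wait) = {s0, s1, s6, s7}
Sat(error & ~wait) = {s1, s6}
AF (error & ~wait): least fixpoint, start Z0 = {s1, s6}, add states with every successor in Z. Already a fixed point.
Sat(AF (error & ~wait)) = {s1, s6}
s6 ∈ Sat(AF (error & ~wait)) = {s1, s6}, so the formula holds at s6.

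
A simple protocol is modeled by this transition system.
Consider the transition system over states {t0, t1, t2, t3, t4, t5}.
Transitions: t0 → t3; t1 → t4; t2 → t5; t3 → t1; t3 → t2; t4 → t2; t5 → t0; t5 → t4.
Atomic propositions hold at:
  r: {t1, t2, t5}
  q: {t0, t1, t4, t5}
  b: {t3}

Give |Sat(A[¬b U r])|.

Sat(¬b) = {t0, t1, t2, t4, t5}
A[¬b U r]: least fixpoint, start Z0 = Sat(r) = {t1, t2, t5}, add states in Sat(¬b) with every successor in Z. Z1 = {t1, t2, t4, t5}; fixed.
Sat(A[¬b U r]) = {t1, t2, t4, t5}
|Sat(A[¬b U r])| = |{t1, t2, t4, t5}| = 4.

4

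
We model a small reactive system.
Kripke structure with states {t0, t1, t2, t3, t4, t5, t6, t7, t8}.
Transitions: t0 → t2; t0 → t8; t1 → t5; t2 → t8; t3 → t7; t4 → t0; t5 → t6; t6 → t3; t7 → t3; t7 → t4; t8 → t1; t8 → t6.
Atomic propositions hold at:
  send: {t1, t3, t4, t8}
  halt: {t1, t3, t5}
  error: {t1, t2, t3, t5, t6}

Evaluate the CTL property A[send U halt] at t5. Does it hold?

A[send U halt]: least fixpoint, start Z0 = Sat(halt) = {t1, t3, t5}, add states in Sat(send) with every successor in Z. Already a fixed point.
Sat(A[send U halt]) = {t1, t3, t5}
t5 ∈ Sat(A[send U halt]) = {t1, t3, t5}, so the formula holds at t5.

Yes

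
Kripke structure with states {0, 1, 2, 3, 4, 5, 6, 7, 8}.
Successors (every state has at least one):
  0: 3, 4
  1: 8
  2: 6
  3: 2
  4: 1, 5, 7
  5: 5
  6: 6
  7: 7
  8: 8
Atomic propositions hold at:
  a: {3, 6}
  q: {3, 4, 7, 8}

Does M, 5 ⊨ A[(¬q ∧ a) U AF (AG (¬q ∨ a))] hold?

Yes

Sat(¬q) = {0, 1, 2, 5, 6}
Sat(¬q ∧ a) = {6}
Sat(¬q ∨ a) = {0, 1, 2, 3, 5, 6}
AG (¬q ∨ a): greatest fixpoint, start Z0 = {0, 1, 2, 3, 5, 6}, keep only states in Sat with every successor in Z. Z1 = {2, 3, 5, 6}; fixed.
Sat(AG (¬q ∨ a)) = {2, 3, 5, 6}
AF (AG (¬q ∨ a)): least fixpoint, start Z0 = {2, 3, 5, 6}, add states with every successor in Z. Already a fixed point.
Sat(AF (AG (¬q ∨ a))) = {2, 3, 5, 6}
A[(¬q ∧ a) U AF (AG (¬q ∨ a))]: least fixpoint, start Z0 = Sat(AF (AG (¬q ∨ a))) = {2, 3, 5, 6}, add states in Sat(¬q ∧ a) with every successor in Z. Already a fixed point.
Sat(A[(¬q ∧ a) U AF (AG (¬q ∨ a))]) = {2, 3, 5, 6}
5 ∈ Sat(A[(¬q ∧ a) U AF (AG (¬q ∨ a))]) = {2, 3, 5, 6}, so the formula holds at 5.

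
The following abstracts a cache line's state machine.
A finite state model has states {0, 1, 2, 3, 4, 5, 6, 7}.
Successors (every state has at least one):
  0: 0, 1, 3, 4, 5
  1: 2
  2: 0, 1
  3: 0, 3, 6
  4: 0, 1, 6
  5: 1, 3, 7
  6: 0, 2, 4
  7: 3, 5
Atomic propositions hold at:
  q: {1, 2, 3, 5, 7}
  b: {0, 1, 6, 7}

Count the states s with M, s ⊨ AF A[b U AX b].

Sat(AX b) = {s : every successor in {0, 1, 6, 7}} = {2, 4}
A[b U AX b]: least fixpoint, start Z0 = Sat(AX b) = {2, 4}, add states in Sat(b) with every successor in Z. Z1 = {1, 2, 4}; fixed.
Sat(A[b U AX b]) = {1, 2, 4}
AF A[b U AX b]: least fixpoint, start Z0 = {1, 2, 4}, add states with every successor in Z. Already a fixed point.
Sat(AF A[b U AX b]) = {1, 2, 4}
|Sat(AF A[b U AX b])| = |{1, 2, 4}| = 3.

3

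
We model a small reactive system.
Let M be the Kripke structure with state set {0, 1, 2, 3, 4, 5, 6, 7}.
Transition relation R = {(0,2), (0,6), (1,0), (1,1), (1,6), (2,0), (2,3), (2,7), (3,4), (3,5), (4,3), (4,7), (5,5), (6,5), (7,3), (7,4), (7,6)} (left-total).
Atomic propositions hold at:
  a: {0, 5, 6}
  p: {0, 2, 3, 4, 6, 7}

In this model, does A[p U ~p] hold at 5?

Sat(~p) = {1, 5}
A[p U ~p]: least fixpoint, start Z0 = Sat(~p) = {1, 5}, add states in Sat(p) with every successor in Z. Z1 = {1, 5, 6}; fixed.
Sat(A[p U ~p]) = {1, 5, 6}
5 ∈ Sat(A[p U ~p]) = {1, 5, 6}, so the formula holds at 5.

Yes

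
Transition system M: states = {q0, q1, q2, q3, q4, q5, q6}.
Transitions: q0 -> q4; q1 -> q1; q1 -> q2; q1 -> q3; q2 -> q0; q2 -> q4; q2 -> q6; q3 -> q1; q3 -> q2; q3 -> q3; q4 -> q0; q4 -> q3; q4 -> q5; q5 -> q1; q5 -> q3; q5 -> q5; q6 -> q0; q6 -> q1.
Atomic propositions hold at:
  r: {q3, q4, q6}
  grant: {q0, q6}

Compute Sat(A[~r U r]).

{q0, q2, q3, q4, q6}

Sat(~r) = {q0, q1, q2, q5}
A[~r U r]: least fixpoint, start Z0 = Sat(r) = {q3, q4, q6}, add states in Sat(~r) with every successor in Z. Z1 = {q0, q3, q4, q6}; Z2 = {q0, q2, q3, q4, q6}; fixed.
Sat(A[~r U r]) = {q0, q2, q3, q4, q6}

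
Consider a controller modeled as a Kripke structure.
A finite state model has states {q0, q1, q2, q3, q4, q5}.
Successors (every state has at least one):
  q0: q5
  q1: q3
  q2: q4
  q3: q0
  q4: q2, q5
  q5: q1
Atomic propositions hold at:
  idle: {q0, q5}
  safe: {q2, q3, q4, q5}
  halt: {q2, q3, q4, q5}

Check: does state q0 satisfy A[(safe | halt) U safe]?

No

Sat(safe | halt) = {q2, q3, q4, q5}
A[(safe | halt) U safe]: least fixpoint, start Z0 = Sat(safe) = {q2, q3, q4, q5}, add states in Sat(safe | halt) with every successor in Z. Already a fixed point.
Sat(A[(safe | halt) U safe]) = {q2, q3, q4, q5}
q0 ∉ Sat(A[(safe | halt) U safe]) = {q2, q3, q4, q5}, so the formula does not hold at q0.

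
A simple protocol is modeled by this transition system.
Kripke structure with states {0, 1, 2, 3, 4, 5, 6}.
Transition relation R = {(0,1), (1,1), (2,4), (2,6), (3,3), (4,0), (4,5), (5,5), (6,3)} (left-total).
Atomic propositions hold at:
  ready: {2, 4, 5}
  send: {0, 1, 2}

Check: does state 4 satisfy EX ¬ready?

Sat(¬ready) = {0, 1, 3, 6}
Sat(EX ¬ready) = {s : some successor in {0, 1, 3, 6}} = {0, 1, 2, 3, 4, 6}
4 ∈ Sat(EX ¬ready) = {0, 1, 2, 3, 4, 6}, so the formula holds at 4.

Yes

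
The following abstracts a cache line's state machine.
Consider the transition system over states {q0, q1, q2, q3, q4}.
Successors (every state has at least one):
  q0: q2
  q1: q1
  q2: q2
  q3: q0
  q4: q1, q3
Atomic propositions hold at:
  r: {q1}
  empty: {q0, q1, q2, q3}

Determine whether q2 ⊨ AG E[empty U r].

No

E[empty U r]: least fixpoint, start Z0 = Sat(r) = {q1}, add states in Sat(empty) with some successor in Z. Already a fixed point.
Sat(E[empty U r]) = {q1}
AG E[empty U r]: greatest fixpoint, start Z0 = {q1}, keep only states in Sat with every successor in Z. Already a fixed point.
Sat(AG E[empty U r]) = {q1}
q2 ∉ Sat(AG E[empty U r]) = {q1}, so the formula does not hold at q2.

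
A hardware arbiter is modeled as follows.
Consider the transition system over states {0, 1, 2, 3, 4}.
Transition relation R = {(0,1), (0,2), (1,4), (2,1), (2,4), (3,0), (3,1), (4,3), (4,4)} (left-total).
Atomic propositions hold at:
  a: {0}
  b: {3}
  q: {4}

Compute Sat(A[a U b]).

A[a U b]: least fixpoint, start Z0 = Sat(b) = {3}, add states in Sat(a) with every successor in Z. Already a fixed point.
Sat(A[a U b]) = {3}

{3}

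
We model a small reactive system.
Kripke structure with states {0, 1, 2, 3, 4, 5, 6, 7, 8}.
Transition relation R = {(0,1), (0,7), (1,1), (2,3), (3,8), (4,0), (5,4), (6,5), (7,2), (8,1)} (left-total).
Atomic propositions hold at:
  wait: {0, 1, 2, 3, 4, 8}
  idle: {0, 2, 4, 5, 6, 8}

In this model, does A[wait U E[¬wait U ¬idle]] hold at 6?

No

Sat(¬wait) = {5, 6, 7}
Sat(¬idle) = {1, 3, 7}
E[¬wait U ¬idle]: least fixpoint, start Z0 = Sat(¬idle) = {1, 3, 7}, add states in Sat(¬wait) with some successor in Z. Already a fixed point.
Sat(E[¬wait U ¬idle]) = {1, 3, 7}
A[wait U E[¬wait U ¬idle]]: least fixpoint, start Z0 = Sat(E[¬wait U ¬idle]) = {1, 3, 7}, add states in Sat(wait) with every successor in Z. Z1 = {0, 1, 2, 3, 7, 8}; Z2 = {0, 1, 2, 3, 4, 7, 8}; fixed.
Sat(A[wait U E[¬wait U ¬idle]]) = {0, 1, 2, 3, 4, 7, 8}
6 ∉ Sat(A[wait U E[¬wait U ¬idle]]) = {0, 1, 2, 3, 4, 7, 8}, so the formula does not hold at 6.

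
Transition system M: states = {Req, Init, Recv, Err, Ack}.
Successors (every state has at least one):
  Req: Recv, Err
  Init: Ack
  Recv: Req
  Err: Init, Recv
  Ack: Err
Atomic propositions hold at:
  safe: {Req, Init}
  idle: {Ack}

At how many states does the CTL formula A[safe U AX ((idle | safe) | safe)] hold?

Sat(idle | safe) = {Req, Init, Ack}
Sat((idle | safe) | safe) = {Req, Init, Ack}
Sat(AX ((idle | safe) | safe)) = {s : every successor in {Req, Init, Ack}} = {Init, Recv}
A[safe U AX ((idle | safe) | safe)]: least fixpoint, start Z0 = Sat(AX ((idle | safe) | safe)) = {Init, Recv}, add states in Sat(safe) with every successor in Z. Already a fixed point.
Sat(A[safe U AX ((idle | safe) | safe)]) = {Init, Recv}
|Sat(A[safe U AX ((idle | safe) | safe)])| = |{Init, Recv}| = 2.

2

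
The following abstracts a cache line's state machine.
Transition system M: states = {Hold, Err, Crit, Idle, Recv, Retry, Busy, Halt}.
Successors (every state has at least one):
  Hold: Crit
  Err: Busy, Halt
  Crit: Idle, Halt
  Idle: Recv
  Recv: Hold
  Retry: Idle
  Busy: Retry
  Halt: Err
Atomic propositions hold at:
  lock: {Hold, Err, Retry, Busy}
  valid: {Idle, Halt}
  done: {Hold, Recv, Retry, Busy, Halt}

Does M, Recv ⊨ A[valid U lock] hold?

No

A[valid U lock]: least fixpoint, start Z0 = Sat(lock) = {Hold, Err, Retry, Busy}, add states in Sat(valid) with every successor in Z. Z1 = {Hold, Err, Retry, Busy, Halt}; fixed.
Sat(A[valid U lock]) = {Hold, Err, Retry, Busy, Halt}
Recv ∉ Sat(A[valid U lock]) = {Hold, Err, Retry, Busy, Halt}, so the formula does not hold at Recv.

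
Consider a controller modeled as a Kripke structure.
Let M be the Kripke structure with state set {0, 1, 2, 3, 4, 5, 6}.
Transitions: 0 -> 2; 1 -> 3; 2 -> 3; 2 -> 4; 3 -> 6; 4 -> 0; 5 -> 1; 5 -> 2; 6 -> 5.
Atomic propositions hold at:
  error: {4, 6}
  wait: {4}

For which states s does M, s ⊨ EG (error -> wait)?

{0, 2, 4, 5}

Sat(error -> wait) = {0, 1, 2, 3, 4, 5}
EG (error -> wait): greatest fixpoint, start Z0 = {0, 1, 2, 3, 4, 5}, keep only states in Sat with some successor in Z. Z1 = {0, 1, 2, 4, 5}; Z2 = {0, 2, 4, 5}; fixed.
Sat(EG (error -> wait)) = {0, 2, 4, 5}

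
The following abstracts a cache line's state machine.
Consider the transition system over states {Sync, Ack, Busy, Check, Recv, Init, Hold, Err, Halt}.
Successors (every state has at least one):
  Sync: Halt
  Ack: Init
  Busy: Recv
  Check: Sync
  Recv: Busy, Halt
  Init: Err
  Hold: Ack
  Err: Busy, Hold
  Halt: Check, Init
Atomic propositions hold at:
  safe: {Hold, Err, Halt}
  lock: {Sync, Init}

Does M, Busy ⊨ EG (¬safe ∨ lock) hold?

Yes

Sat(¬safe) = {Sync, Ack, Busy, Check, Recv, Init}
Sat(¬safe ∨ lock) = {Sync, Ack, Busy, Check, Recv, Init}
EG (¬safe ∨ lock): greatest fixpoint, start Z0 = {Sync, Ack, Busy, Check, Recv, Init}, keep only states in Sat with some successor in Z. Z1 = {Ack, Busy, Check, Recv}; Z2 = {Busy, Recv}; fixed.
Sat(EG (¬safe ∨ lock)) = {Busy, Recv}
Busy ∈ Sat(EG (¬safe ∨ lock)) = {Busy, Recv}, so the formula holds at Busy.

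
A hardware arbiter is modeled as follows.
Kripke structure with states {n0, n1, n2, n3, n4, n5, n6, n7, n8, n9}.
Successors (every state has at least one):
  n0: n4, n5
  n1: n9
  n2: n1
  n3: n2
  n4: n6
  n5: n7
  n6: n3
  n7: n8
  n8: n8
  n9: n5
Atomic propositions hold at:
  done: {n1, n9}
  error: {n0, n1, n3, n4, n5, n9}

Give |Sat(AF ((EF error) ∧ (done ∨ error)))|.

EF error: least fixpoint, start Z0 = {n0, n1, n3, n4, n5, n9}, add states with some successor in Z. Z1 = {n0, n1, n2, n3, n4, n5, n6, n9}; fixed.
Sat(EF error) = {n0, n1, n2, n3, n4, n5, n6, n9}
Sat(done ∨ error) = {n0, n1, n3, n4, n5, n9}
Sat((EF error) ∧ (done ∨ error)) = {n0, n1, n3, n4, n5, n9}
AF ((EF error) ∧ (done ∨ error)): least fixpoint, start Z0 = {n0, n1, n3, n4, n5, n9}, add states with every successor in Z. Z1 = {n0, n1, n2, n3, n4, n5, n6, n9}; fixed.
Sat(AF ((EF error) ∧ (done ∨ error))) = {n0, n1, n2, n3, n4, n5, n6, n9}
|Sat(AF ((EF error) ∧ (done ∨ error)))| = |{n0, n1, n2, n3, n4, n5, n6, n9}| = 8.

8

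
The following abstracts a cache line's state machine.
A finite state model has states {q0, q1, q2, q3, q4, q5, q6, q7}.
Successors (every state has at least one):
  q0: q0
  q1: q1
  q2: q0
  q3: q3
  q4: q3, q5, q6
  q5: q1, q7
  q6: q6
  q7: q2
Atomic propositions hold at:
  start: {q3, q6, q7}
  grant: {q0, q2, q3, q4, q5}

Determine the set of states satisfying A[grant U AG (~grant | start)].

Sat(~grant) = {q1, q6, q7}
Sat(~grant | start) = {q1, q3, q6, q7}
AG (~grant | start): greatest fixpoint, start Z0 = {q1, q3, q6, q7}, keep only states in Sat with every successor in Z. Z1 = {q1, q3, q6}; fixed.
Sat(AG (~grant | start)) = {q1, q3, q6}
A[grant U AG (~grant | start)]: least fixpoint, start Z0 = Sat(AG (~grant | start)) = {q1, q3, q6}, add states in Sat(grant) with every successor in Z. Already a fixed point.
Sat(A[grant U AG (~grant | start)]) = {q1, q3, q6}

{q1, q3, q6}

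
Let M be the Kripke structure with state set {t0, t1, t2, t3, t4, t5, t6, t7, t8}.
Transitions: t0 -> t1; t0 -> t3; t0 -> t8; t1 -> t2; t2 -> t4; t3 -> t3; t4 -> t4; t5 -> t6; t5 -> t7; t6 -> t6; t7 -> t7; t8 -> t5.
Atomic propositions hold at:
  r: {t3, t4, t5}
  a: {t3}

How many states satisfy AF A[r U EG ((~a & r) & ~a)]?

3

Sat(~a) = {t0, t1, t2, t4, t5, t6, t7, t8}
Sat(~a & r) = {t4, t5}
Sat((~a & r) & ~a) = {t4, t5}
EG ((~a & r) & ~a): greatest fixpoint, start Z0 = {t4, t5}, keep only states in Sat with some successor in Z. Z1 = {t4}; fixed.
Sat(EG ((~a & r) & ~a)) = {t4}
A[r U EG ((~a & r) & ~a)]: least fixpoint, start Z0 = Sat(EG ((~a & r) & ~a)) = {t4}, add states in Sat(r) with every successor in Z. Already a fixed point.
Sat(A[r U EG ((~a & r) & ~a)]) = {t4}
AF A[r U EG ((~a & r) & ~a)]: least fixpoint, start Z0 = {t4}, add states with every successor in Z. Z1 = {t2, t4}; Z2 = {t1, t2, t4}; fixed.
Sat(AF A[r U EG ((~a & r) & ~a)]) = {t1, t2, t4}
|Sat(AF A[r U EG ((~a & r) & ~a)])| = |{t1, t2, t4}| = 3.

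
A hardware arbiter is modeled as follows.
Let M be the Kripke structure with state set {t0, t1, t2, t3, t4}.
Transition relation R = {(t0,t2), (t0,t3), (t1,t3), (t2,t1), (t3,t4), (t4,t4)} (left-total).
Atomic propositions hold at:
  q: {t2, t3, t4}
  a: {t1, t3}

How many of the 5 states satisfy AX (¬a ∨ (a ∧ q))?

4

Sat(¬a) = {t0, t2, t4}
Sat(a ∧ q) = {t3}
Sat(¬a ∨ (a ∧ q)) = {t0, t2, t3, t4}
Sat(AX (¬a ∨ (a ∧ q))) = {s : every successor in {t0, t2, t3, t4}} = {t0, t1, t3, t4}
|Sat(AX (¬a ∨ (a ∧ q)))| = |{t0, t1, t3, t4}| = 4.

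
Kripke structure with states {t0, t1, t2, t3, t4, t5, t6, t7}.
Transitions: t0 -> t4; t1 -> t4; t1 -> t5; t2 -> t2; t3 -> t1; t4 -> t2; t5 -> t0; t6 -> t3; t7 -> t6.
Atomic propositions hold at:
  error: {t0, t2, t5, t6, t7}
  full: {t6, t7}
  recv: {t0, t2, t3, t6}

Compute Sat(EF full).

{t6, t7}

EF full: least fixpoint, start Z0 = {t6, t7}, add states with some successor in Z. Already a fixed point.
Sat(EF full) = {t6, t7}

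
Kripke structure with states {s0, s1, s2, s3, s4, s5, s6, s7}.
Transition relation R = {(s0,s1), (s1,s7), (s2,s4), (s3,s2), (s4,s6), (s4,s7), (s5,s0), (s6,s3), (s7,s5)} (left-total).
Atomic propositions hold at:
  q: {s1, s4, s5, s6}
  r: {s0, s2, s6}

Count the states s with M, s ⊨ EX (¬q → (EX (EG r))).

4

Sat(¬q) = {s0, s2, s3, s7}
EG r: greatest fixpoint, start Z0 = {s0, s2, s6}, keep only states in Sat with some successor in Z. Z1 = ∅; fixed.
Sat(EG r) = ∅
Sat(EX (EG r)) = {s : some successor in ∅} = ∅
Sat(¬q → (EX (EG r))) = {s1, s4, s5, s6}
Sat(EX (¬q → (EX (EG r)))) = {s : some successor in {s1, s4, s5, s6}} = {s0, s2, s4, s7}
|Sat(EX (¬q → (EX (EG r))))| = |{s0, s2, s4, s7}| = 4.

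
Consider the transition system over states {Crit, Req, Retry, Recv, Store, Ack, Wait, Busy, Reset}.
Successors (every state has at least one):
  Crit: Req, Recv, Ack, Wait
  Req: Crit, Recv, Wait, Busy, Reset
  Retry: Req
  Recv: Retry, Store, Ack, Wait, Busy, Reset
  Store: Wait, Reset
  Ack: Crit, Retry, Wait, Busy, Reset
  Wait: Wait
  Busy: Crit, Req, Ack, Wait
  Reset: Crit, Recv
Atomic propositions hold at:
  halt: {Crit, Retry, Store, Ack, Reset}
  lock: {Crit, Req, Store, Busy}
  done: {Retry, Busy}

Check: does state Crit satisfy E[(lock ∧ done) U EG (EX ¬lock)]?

Yes

Sat(lock ∧ done) = {Busy}
Sat(¬lock) = {Retry, Recv, Ack, Wait, Reset}
Sat(EX ¬lock) = {s : some successor in {Retry, Recv, Ack, Wait, Reset}} = {Crit, Req, Recv, Store, Ack, Wait, Busy, Reset}
EG (EX ¬lock): greatest fixpoint, start Z0 = {Crit, Req, Recv, Store, Ack, Wait, Busy, Reset}, keep only states in Sat with some successor in Z. Already a fixed point.
Sat(EG (EX ¬lock)) = {Crit, Req, Recv, Store, Ack, Wait, Busy, Reset}
E[(lock ∧ done) U EG (EX ¬lock)]: least fixpoint, start Z0 = Sat(EG (EX ¬lock)) = {Crit, Req, Recv, Store, Ack, Wait, Busy, Reset}, add states in Sat(lock ∧ done) with some successor in Z. Already a fixed point.
Sat(E[(lock ∧ done) U EG (EX ¬lock)]) = {Crit, Req, Recv, Store, Ack, Wait, Busy, Reset}
Crit ∈ Sat(E[(lock ∧ done) U EG (EX ¬lock)]) = {Crit, Req, Recv, Store, Ack, Wait, Busy, Reset}, so the formula holds at Crit.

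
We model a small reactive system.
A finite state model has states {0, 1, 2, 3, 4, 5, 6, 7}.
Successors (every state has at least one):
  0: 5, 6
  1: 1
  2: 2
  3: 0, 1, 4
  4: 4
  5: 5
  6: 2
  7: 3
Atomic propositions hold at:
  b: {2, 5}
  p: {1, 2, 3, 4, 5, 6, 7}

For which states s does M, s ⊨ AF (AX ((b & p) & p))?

Sat(b & p) = {2, 5}
Sat((b & p) & p) = {2, 5}
Sat(AX ((b & p) & p)) = {s : every successor in {2, 5}} = {2, 5, 6}
AF (AX ((b & p) & p)): least fixpoint, start Z0 = {2, 5, 6}, add states with every successor in Z. Z1 = {0, 2, 5, 6}; fixed.
Sat(AF (AX ((b & p) & p))) = {0, 2, 5, 6}

{0, 2, 5, 6}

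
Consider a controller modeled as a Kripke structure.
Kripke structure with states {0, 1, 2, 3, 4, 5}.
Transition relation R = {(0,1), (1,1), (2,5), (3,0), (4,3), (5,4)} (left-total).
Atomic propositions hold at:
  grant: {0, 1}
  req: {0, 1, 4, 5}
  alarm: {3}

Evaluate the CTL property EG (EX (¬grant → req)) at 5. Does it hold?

No

Sat(¬grant) = {2, 3, 4, 5}
Sat(¬grant → req) = {0, 1, 4, 5}
Sat(EX (¬grant → req)) = {s : some successor in {0, 1, 4, 5}} = {0, 1, 2, 3, 5}
EG (EX (¬grant → req)): greatest fixpoint, start Z0 = {0, 1, 2, 3, 5}, keep only states in Sat with some successor in Z. Z1 = {0, 1, 2, 3}; Z2 = {0, 1, 3}; fixed.
Sat(EG (EX (¬grant → req))) = {0, 1, 3}
5 ∉ Sat(EG (EX (¬grant → req))) = {0, 1, 3}, so the formula does not hold at 5.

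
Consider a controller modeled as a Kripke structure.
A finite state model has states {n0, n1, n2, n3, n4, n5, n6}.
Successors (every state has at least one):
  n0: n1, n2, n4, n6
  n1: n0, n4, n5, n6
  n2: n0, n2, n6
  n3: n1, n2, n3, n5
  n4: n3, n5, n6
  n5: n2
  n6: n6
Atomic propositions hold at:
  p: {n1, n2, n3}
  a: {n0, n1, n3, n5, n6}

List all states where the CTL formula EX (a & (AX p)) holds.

{n1, n3, n4}

Sat(AX p) = {s : every successor in {n1, n2, n3}} = {n5}
Sat(a & (AX p)) = {n5}
Sat(EX (a & (AX p))) = {s : some successor in {n5}} = {n1, n3, n4}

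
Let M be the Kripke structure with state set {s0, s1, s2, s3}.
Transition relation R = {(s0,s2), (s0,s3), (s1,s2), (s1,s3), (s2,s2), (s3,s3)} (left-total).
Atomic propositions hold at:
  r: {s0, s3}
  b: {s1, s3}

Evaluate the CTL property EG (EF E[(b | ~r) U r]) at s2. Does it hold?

Sat(~r) = {s1, s2}
Sat(b | ~r) = {s1, s2, s3}
E[(b | ~r) U r]: least fixpoint, start Z0 = Sat(r) = {s0, s3}, add states in Sat(b | ~r) with some successor in Z. Z1 = {s0, s1, s3}; fixed.
Sat(E[(b | ~r) U r]) = {s0, s1, s3}
EF E[(b | ~r) U r]: least fixpoint, start Z0 = {s0, s1, s3}, add states with some successor in Z. Already a fixed point.
Sat(EF E[(b | ~r) U r]) = {s0, s1, s3}
EG (EF E[(b | ~r) U r]): greatest fixpoint, start Z0 = {s0, s1, s3}, keep only states in Sat with some successor in Z. Already a fixed point.
Sat(EG (EF E[(b | ~r) U r])) = {s0, s1, s3}
s2 ∉ Sat(EG (EF E[(b | ~r) U r])) = {s0, s1, s3}, so the formula does not hold at s2.

No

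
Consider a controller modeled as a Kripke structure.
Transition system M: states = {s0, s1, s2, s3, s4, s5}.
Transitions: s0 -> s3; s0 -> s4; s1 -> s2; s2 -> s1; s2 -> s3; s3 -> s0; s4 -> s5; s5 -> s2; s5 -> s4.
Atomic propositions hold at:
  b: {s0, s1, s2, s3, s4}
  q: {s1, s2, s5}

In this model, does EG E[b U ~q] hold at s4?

No

Sat(~q) = {s0, s3, s4}
E[b U ~q]: least fixpoint, start Z0 = Sat(~q) = {s0, s3, s4}, add states in Sat(b) with some successor in Z. Z1 = {s0, s2, s3, s4}; Z2 = {s0, s1, s2, s3, s4}; fixed.
Sat(E[b U ~q]) = {s0, s1, s2, s3, s4}
EG E[b U ~q]: greatest fixpoint, start Z0 = {s0, s1, s2, s3, s4}, keep only states in Sat with some successor in Z. Z1 = {s0, s1, s2, s3}; fixed.
Sat(EG E[b U ~q]) = {s0, s1, s2, s3}
s4 ∉ Sat(EG E[b U ~q]) = {s0, s1, s2, s3}, so the formula does not hold at s4.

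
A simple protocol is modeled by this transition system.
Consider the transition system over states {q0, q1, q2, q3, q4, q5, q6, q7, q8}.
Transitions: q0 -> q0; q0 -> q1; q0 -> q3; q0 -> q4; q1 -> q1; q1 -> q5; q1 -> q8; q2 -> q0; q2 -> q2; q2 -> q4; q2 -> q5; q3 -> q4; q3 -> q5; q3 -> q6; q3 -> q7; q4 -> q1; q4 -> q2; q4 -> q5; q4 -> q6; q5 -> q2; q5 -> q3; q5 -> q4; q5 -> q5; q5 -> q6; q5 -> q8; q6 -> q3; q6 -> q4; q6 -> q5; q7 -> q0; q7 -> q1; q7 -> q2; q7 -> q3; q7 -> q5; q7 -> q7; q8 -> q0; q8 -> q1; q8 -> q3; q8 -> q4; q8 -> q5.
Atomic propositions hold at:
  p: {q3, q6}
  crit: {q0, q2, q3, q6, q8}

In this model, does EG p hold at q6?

EG p: greatest fixpoint, start Z0 = {q3, q6}, keep only states in Sat with some successor in Z. Already a fixed point.
Sat(EG p) = {q3, q6}
q6 ∈ Sat(EG p) = {q3, q6}, so the formula holds at q6.

Yes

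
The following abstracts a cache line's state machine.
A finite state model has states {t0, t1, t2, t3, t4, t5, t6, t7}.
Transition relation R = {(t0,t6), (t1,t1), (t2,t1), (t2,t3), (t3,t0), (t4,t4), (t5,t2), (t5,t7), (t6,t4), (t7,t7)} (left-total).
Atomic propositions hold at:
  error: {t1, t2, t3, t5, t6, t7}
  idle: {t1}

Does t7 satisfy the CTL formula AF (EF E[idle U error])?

Yes

E[idle U error]: least fixpoint, start Z0 = Sat(error) = {t1, t2, t3, t5, t6, t7}, add states in Sat(idle) with some successor in Z. Already a fixed point.
Sat(E[idle U error]) = {t1, t2, t3, t5, t6, t7}
EF E[idle U error]: least fixpoint, start Z0 = {t1, t2, t3, t5, t6, t7}, add states with some successor in Z. Z1 = {t0, t1, t2, t3, t5, t6, t7}; fixed.
Sat(EF E[idle U error]) = {t0, t1, t2, t3, t5, t6, t7}
AF (EF E[idle U error]): least fixpoint, start Z0 = {t0, t1, t2, t3, t5, t6, t7}, add states with every successor in Z. Already a fixed point.
Sat(AF (EF E[idle U error])) = {t0, t1, t2, t3, t5, t6, t7}
t7 ∈ Sat(AF (EF E[idle U error])) = {t0, t1, t2, t3, t5, t6, t7}, so the formula holds at t7.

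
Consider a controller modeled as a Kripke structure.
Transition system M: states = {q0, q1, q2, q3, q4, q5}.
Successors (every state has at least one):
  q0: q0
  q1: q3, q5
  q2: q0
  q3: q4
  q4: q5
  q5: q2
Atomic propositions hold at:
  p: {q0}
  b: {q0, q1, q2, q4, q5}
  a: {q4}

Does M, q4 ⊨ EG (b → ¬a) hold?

Sat(¬a) = {q0, q1, q2, q3, q5}
Sat(b → ¬a) = {q0, q1, q2, q3, q5}
EG (b → ¬a): greatest fixpoint, start Z0 = {q0, q1, q2, q3, q5}, keep only states in Sat with some successor in Z. Z1 = {q0, q1, q2, q5}; fixed.
Sat(EG (b → ¬a)) = {q0, q1, q2, q5}
q4 ∉ Sat(EG (b → ¬a)) = {q0, q1, q2, q5}, so the formula does not hold at q4.

No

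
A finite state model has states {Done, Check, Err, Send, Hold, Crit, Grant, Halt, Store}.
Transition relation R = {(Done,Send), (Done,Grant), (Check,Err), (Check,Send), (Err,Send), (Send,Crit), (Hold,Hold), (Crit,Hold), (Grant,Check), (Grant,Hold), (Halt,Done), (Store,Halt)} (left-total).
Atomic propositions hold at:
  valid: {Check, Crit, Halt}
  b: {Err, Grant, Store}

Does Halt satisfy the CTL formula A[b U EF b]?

EF b: least fixpoint, start Z0 = {Err, Grant, Store}, add states with some successor in Z. Z1 = {Done, Check, Err, Grant, Store}; Z2 = {Done, Check, Err, Grant, Halt, Store}; fixed.
Sat(EF b) = {Done, Check, Err, Grant, Halt, Store}
A[b U EF b]: least fixpoint, start Z0 = Sat(EF b) = {Done, Check, Err, Grant, Halt, Store}, add states in Sat(b) with every successor in Z. Already a fixed point.
Sat(A[b U EF b]) = {Done, Check, Err, Grant, Halt, Store}
Halt ∈ Sat(A[b U EF b]) = {Done, Check, Err, Grant, Halt, Store}, so the formula holds at Halt.

Yes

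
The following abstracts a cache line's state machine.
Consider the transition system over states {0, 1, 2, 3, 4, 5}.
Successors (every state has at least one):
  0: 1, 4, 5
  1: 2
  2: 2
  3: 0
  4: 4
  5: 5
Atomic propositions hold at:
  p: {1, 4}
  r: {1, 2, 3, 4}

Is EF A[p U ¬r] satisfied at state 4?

Sat(¬r) = {0, 5}
A[p U ¬r]: least fixpoint, start Z0 = Sat(¬r) = {0, 5}, add states in Sat(p) with every successor in Z. Already a fixed point.
Sat(A[p U ¬r]) = {0, 5}
EF A[p U ¬r]: least fixpoint, start Z0 = {0, 5}, add states with some successor in Z. Z1 = {0, 3, 5}; fixed.
Sat(EF A[p U ¬r]) = {0, 3, 5}
4 ∉ Sat(EF A[p U ¬r]) = {0, 3, 5}, so the formula does not hold at 4.

No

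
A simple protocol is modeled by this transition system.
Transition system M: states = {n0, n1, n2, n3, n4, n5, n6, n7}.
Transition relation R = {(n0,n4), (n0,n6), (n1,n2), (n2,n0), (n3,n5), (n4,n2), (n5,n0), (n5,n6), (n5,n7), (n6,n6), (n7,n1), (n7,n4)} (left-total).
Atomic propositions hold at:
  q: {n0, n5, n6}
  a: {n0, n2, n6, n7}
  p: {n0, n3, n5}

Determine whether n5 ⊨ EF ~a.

Yes

Sat(~a) = {n1, n3, n4, n5}
EF ~a: least fixpoint, start Z0 = {n1, n3, n4, n5}, add states with some successor in Z. Z1 = {n0, n1, n3, n4, n5, n7}; Z2 = {n0, n1, n2, n3, n4, n5, n7}; fixed.
Sat(EF ~a) = {n0, n1, n2, n3, n4, n5, n7}
n5 ∈ Sat(EF ~a) = {n0, n1, n2, n3, n4, n5, n7}, so the formula holds at n5.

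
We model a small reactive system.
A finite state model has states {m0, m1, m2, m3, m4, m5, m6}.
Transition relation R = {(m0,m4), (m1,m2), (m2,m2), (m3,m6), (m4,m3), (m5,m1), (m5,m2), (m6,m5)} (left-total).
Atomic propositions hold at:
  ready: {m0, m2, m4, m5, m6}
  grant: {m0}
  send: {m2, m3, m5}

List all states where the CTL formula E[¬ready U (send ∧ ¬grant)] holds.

{m1, m2, m3, m5}

Sat(¬ready) = {m1, m3}
Sat(¬grant) = {m1, m2, m3, m4, m5, m6}
Sat(send ∧ ¬grant) = {m2, m3, m5}
E[¬ready U (send ∧ ¬grant)]: least fixpoint, start Z0 = Sat((send ∧ ¬grant)) = {m2, m3, m5}, add states in Sat(¬ready) with some successor in Z. Z1 = {m1, m2, m3, m5}; fixed.
Sat(E[¬ready U (send ∧ ¬grant)]) = {m1, m2, m3, m5}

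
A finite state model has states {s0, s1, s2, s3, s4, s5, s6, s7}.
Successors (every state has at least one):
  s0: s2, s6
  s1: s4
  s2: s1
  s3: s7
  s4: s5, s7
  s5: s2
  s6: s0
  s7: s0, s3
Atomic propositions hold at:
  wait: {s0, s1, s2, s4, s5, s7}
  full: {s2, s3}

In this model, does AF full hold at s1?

AF full: least fixpoint, start Z0 = {s2, s3}, add states with every successor in Z. Z1 = {s2, s3, s5}; fixed.
Sat(AF full) = {s2, s3, s5}
s1 ∉ Sat(AF full) = {s2, s3, s5}, so the formula does not hold at s1.

No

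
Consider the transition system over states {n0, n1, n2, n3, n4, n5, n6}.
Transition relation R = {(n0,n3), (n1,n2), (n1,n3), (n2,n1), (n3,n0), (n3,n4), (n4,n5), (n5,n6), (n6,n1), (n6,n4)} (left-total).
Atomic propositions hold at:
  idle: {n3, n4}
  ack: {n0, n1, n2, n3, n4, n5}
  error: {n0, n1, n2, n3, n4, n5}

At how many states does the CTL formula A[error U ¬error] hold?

Sat(¬error) = {n6}
A[error U ¬error]: least fixpoint, start Z0 = Sat(¬error) = {n6}, add states in Sat(error) with every successor in Z. Z1 = {n5, n6}; Z2 = {n4, n5, n6}; fixed.
Sat(A[error U ¬error]) = {n4, n5, n6}
|Sat(A[error U ¬error])| = |{n4, n5, n6}| = 3.

3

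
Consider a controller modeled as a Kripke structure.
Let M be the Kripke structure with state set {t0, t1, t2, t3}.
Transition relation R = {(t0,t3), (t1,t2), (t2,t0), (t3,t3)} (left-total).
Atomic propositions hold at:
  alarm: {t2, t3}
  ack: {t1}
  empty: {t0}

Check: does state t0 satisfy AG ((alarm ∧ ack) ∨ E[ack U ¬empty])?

Sat(alarm ∧ ack) = ∅
Sat(¬empty) = {t1, t2, t3}
E[ack U ¬empty]: least fixpoint, start Z0 = Sat(¬empty) = {t1, t2, t3}, add states in Sat(ack) with some successor in Z. Already a fixed point.
Sat(E[ack U ¬empty]) = {t1, t2, t3}
Sat((alarm ∧ ack) ∨ E[ack U ¬empty]) = {t1, t2, t3}
AG ((alarm ∧ ack) ∨ E[ack U ¬empty]): greatest fixpoint, start Z0 = {t1, t2, t3}, keep only states in Sat with every successor in Z. Z1 = {t1, t3}; Z2 = {t3}; fixed.
Sat(AG ((alarm ∧ ack) ∨ E[ack U ¬empty])) = {t3}
t0 ∉ Sat(AG ((alarm ∧ ack) ∨ E[ack U ¬empty])) = {t3}, so the formula does not hold at t0.

No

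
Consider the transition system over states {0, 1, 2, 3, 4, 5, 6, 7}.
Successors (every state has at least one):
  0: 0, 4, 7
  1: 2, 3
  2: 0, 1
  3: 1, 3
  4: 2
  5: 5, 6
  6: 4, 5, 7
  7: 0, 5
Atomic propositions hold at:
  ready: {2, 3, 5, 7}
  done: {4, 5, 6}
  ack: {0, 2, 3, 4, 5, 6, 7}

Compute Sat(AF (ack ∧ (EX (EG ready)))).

{0, 3, 5, 6, 7}

EG ready: greatest fixpoint, start Z0 = {2, 3, 5, 7}, keep only states in Sat with some successor in Z. Z1 = {3, 5, 7}; fixed.
Sat(EG ready) = {3, 5, 7}
Sat(EX (EG ready)) = {s : some successor in {3, 5, 7}} = {0, 1, 3, 5, 6, 7}
Sat(ack ∧ (EX (EG ready))) = {0, 3, 5, 6, 7}
AF (ack ∧ (EX (EG ready))): least fixpoint, start Z0 = {0, 3, 5, 6, 7}, add states with every successor in Z. Already a fixed point.
Sat(AF (ack ∧ (EX (EG ready)))) = {0, 3, 5, 6, 7}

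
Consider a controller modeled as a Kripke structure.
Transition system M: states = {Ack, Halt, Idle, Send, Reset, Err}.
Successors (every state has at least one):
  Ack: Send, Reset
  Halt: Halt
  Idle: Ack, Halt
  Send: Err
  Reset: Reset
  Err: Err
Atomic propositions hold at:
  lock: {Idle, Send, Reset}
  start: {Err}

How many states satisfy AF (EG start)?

EG start: greatest fixpoint, start Z0 = {Err}, keep only states in Sat with some successor in Z. Already a fixed point.
Sat(EG start) = {Err}
AF (EG start): least fixpoint, start Z0 = {Err}, add states with every successor in Z. Z1 = {Send, Err}; fixed.
Sat(AF (EG start)) = {Send, Err}
|Sat(AF (EG start))| = |{Send, Err}| = 2.

2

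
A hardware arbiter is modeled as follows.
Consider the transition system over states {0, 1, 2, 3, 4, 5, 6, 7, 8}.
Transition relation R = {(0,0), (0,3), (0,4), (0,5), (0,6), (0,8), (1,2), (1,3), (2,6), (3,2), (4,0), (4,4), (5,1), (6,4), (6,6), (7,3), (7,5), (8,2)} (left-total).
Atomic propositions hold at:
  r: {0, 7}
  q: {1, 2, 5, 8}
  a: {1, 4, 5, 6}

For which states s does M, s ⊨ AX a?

{2, 5, 6}

Sat(AX a) = {s : every successor in {1, 4, 5, 6}} = {2, 5, 6}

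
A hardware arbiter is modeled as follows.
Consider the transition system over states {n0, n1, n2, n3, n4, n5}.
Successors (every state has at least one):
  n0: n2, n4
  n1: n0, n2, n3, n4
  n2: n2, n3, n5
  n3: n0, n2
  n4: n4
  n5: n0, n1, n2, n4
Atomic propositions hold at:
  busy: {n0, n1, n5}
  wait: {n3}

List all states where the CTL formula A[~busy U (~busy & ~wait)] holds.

Sat(~busy) = {n2, n3, n4}
Sat(~wait) = {n0, n1, n2, n4, n5}
Sat(~busy & ~wait) = {n2, n4}
A[~busy U (~busy & ~wait)]: least fixpoint, start Z0 = Sat((~busy & ~wait)) = {n2, n4}, add states in Sat(~busy) with every successor in Z. Already a fixed point.
Sat(A[~busy U (~busy & ~wait)]) = {n2, n4}

{n2, n4}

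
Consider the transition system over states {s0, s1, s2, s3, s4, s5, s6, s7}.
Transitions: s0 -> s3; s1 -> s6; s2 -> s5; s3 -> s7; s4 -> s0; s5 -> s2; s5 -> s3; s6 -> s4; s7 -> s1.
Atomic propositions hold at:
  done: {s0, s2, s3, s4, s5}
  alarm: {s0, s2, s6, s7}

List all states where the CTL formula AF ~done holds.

Sat(~done) = {s1, s6, s7}
AF ~done: least fixpoint, start Z0 = {s1, s6, s7}, add states with every successor in Z. Z1 = {s1, s3, s6, s7}; Z2 = {s0, s1, s3, s6, s7}; Z3 = {s0, s1, s3, s4, s6, s7}; fixed.
Sat(AF ~done) = {s0, s1, s3, s4, s6, s7}

{s0, s1, s3, s4, s6, s7}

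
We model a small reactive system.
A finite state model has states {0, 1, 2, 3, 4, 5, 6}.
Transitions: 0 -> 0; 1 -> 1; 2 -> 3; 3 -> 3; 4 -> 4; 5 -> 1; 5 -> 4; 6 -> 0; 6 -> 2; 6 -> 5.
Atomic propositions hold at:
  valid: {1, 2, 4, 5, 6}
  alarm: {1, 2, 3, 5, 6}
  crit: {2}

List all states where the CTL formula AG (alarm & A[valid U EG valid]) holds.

EG valid: greatest fixpoint, start Z0 = {1, 2, 4, 5, 6}, keep only states in Sat with some successor in Z. Z1 = {1, 4, 5, 6}; fixed.
Sat(EG valid) = {1, 4, 5, 6}
A[valid U EG valid]: least fixpoint, start Z0 = Sat(EG valid) = {1, 4, 5, 6}, add states in Sat(valid) with every successor in Z. Already a fixed point.
Sat(A[valid U EG valid]) = {1, 4, 5, 6}
Sat(alarm & A[valid U EG valid]) = {1, 5, 6}
AG (alarm & A[valid U EG valid]): greatest fixpoint, start Z0 = {1, 5, 6}, keep only states in Sat with every successor in Z. Z1 = {1}; fixed.
Sat(AG (alarm & A[valid U EG valid])) = {1}

{1}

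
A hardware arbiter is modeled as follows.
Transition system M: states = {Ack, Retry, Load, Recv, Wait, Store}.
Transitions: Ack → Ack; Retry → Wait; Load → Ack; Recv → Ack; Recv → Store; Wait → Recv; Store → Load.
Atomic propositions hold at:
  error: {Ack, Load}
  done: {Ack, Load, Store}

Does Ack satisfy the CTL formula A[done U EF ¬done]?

No

Sat(¬done) = {Retry, Recv, Wait}
EF ¬done: least fixpoint, start Z0 = {Retry, Recv, Wait}, add states with some successor in Z. Already a fixed point.
Sat(EF ¬done) = {Retry, Recv, Wait}
A[done U EF ¬done]: least fixpoint, start Z0 = Sat(EF ¬done) = {Retry, Recv, Wait}, add states in Sat(done) with every successor in Z. Already a fixed point.
Sat(A[done U EF ¬done]) = {Retry, Recv, Wait}
Ack ∉ Sat(A[done U EF ¬done]) = {Retry, Recv, Wait}, so the formula does not hold at Ack.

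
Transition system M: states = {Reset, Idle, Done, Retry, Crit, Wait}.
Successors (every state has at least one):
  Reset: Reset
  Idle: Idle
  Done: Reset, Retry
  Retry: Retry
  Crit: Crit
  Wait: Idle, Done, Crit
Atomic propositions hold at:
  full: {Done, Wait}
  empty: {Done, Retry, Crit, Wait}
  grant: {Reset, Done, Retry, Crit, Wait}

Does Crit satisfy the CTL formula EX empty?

Sat(EX empty) = {s : some successor in {Done, Retry, Crit, Wait}} = {Done, Retry, Crit, Wait}
Crit ∈ Sat(EX empty) = {Done, Retry, Crit, Wait}, so the formula holds at Crit.

Yes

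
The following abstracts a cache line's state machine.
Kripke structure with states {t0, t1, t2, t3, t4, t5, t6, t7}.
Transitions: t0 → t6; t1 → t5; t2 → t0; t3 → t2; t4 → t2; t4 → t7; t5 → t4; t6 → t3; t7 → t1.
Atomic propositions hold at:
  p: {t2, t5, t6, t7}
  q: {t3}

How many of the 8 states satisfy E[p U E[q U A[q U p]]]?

A[q U p]: least fixpoint, start Z0 = Sat(p) = {t2, t5, t6, t7}, add states in Sat(q) with every successor in Z. Z1 = {t2, t3, t5, t6, t7}; fixed.
Sat(A[q U p]) = {t2, t3, t5, t6, t7}
E[q U A[q U p]]: least fixpoint, start Z0 = Sat(A[q U p]) = {t2, t3, t5, t6, t7}, add states in Sat(q) with some successor in Z. Already a fixed point.
Sat(E[q U A[q U p]]) = {t2, t3, t5, t6, t7}
E[p U E[q U A[q U p]]]: least fixpoint, start Z0 = Sat(E[q U A[q U p]]) = {t2, t3, t5, t6, t7}, add states in Sat(p) with some successor in Z. Already a fixed point.
Sat(E[p U E[q U A[q U p]]]) = {t2, t3, t5, t6, t7}
|Sat(E[p U E[q U A[q U p]]])| = |{t2, t3, t5, t6, t7}| = 5.

5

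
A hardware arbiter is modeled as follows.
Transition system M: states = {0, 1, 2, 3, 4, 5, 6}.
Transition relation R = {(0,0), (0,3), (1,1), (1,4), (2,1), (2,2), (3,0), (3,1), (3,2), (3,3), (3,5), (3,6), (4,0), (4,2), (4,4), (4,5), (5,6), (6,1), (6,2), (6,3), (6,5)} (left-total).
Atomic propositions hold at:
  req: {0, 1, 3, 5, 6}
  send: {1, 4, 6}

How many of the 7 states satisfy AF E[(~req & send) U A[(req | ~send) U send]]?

Sat(~req) = {2, 4}
Sat(~req & send) = {4}
Sat(~send) = {0, 2, 3, 5}
Sat(req | ~send) = {0, 1, 2, 3, 5, 6}
A[(req | ~send) U send]: least fixpoint, start Z0 = Sat(send) = {1, 4, 6}, add states in Sat(req | ~send) with every successor in Z. Z1 = {1, 4, 5, 6}; fixed.
Sat(A[(req | ~send) U send]) = {1, 4, 5, 6}
E[(~req & send) U A[(req | ~send) U send]]: least fixpoint, start Z0 = Sat(A[(req | ~send) U send]) = {1, 4, 5, 6}, add states in Sat(~req & send) with some successor in Z. Already a fixed point.
Sat(E[(~req & send) U A[(req | ~send) U send]]) = {1, 4, 5, 6}
AF E[(~req & send) U A[(req | ~send) U send]]: least fixpoint, start Z0 = {1, 4, 5, 6}, add states with every successor in Z. Already a fixed point.
Sat(AF E[(~req & send) U A[(req | ~send) U send]]) = {1, 4, 5, 6}
|Sat(AF E[(~req & send) U A[(req | ~send) U send]])| = |{1, 4, 5, 6}| = 4.

4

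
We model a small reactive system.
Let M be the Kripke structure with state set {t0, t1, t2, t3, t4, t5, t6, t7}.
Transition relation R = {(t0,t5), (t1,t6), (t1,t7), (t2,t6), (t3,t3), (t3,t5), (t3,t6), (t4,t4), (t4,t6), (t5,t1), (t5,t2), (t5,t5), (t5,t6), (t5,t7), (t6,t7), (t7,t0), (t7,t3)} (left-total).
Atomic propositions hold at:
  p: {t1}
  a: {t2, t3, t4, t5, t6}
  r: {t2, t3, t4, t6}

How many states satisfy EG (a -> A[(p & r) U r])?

6

Sat(p & r) = ∅
A[(p & r) U r]: least fixpoint, start Z0 = Sat(r) = {t2, t3, t4, t6}, add states in Sat(p & r) with every successor in Z. Already a fixed point.
Sat(A[(p & r) U r]) = {t2, t3, t4, t6}
Sat(a -> A[(p & r) U r]) = {t0, t1, t2, t3, t4, t6, t7}
EG (a -> A[(p & r) U r]): greatest fixpoint, start Z0 = {t0, t1, t2, t3, t4, t6, t7}, keep only states in Sat with some successor in Z. Z1 = {t1, t2, t3, t4, t6, t7}; fixed.
Sat(EG (a -> A[(p & r) U r])) = {t1, t2, t3, t4, t6, t7}
|Sat(EG (a -> A[(p & r) U r]))| = |{t1, t2, t3, t4, t6, t7}| = 6.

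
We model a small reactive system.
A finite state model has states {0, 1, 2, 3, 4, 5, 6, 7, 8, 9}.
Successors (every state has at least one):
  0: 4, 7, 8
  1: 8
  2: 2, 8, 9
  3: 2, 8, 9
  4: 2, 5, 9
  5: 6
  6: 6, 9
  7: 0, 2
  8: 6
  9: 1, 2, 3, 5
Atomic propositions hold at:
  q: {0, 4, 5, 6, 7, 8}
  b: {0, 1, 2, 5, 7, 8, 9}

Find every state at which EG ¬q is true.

{2, 3, 9}

Sat(¬q) = {1, 2, 3, 9}
EG ¬q: greatest fixpoint, start Z0 = {1, 2, 3, 9}, keep only states in Sat with some successor in Z. Z1 = {2, 3, 9}; fixed.
Sat(EG ¬q) = {2, 3, 9}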